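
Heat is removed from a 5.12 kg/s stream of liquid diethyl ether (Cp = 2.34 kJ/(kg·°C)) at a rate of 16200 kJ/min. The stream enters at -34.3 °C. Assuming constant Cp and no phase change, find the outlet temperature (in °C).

Q = 16200 kJ/min = 270 kJ/s
ΔT = Q/(ṁ·Cp) = 270/(5.12×2.34) = 22.536 K
T_out = -34.3 − 22.536 = -56.836 °C

T_out = -56.8 °C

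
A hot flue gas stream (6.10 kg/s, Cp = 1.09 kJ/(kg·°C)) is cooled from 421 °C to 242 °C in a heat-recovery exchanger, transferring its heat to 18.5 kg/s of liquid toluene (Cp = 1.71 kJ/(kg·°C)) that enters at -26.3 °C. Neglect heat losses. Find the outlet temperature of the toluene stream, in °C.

T_c,out = 11.3 °C

Heat released by hot stream: Q = 6.10 × 1.09 × (421 − 242) = 1190.2 kJ/s
Energy balance on cold side (adiabatic exchanger): Q = ṁ_c·Cp_c·(T_c,out − T_c,in)
T_c,out = -26.3 + 1190.2/(18.5 × 1.71) = 11.322 °C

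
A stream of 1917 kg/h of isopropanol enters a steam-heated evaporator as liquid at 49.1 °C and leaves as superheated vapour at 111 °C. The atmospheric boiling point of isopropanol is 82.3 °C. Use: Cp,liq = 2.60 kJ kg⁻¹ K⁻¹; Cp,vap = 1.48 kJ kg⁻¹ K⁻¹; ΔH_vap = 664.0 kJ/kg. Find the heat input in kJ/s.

liquid 49.1→82.3 °C: 86.32 kJ/kg
vaporisation at 82.3 °C: 664 kJ/kg
vapour 82.3→111 °C: 42.476 kJ/kg
Δh = 86.32 + 664 + 42.476 = 792.8 kJ/kg
Q = ṁ·Δh = 1917 kg/h × 792.8 kJ/kg = 1.5198e+06 kJ/h
|Q| = 422.16 kW

Q = 422 kJ/s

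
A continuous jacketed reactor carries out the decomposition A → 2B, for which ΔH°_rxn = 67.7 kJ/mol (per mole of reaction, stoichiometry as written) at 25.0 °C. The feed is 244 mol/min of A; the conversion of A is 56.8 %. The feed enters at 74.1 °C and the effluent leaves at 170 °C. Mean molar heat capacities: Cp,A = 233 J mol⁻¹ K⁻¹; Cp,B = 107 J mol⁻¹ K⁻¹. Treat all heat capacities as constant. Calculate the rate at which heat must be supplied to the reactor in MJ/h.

Q_in = 867 MJ/h

Extent of reaction ξ = 0.568 × 244 = 138.59 mol/min
Reaction term: ξ·ΔH°_rxn = 138.59 × 67.7 = 9382.7 kJ/min
Sensible, feed 74.1→25 °C: -2791.4 kJ/min
Outlet flows (mol/min): A 105.41, B 277.18
Sensible, products 25→170 °C: 7861.7 kJ/min
Q = ΔH = 14453 kJ/min = 240.88 kW
Heat supplied = 867.18 MJ/h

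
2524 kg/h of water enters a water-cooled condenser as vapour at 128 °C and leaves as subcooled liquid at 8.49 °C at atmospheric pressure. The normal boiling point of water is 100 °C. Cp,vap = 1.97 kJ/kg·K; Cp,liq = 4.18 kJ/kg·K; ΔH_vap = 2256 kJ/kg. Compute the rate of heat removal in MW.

vapour 128→100 °C: -55.16 kJ/kg
condensation at 100 °C: -2256 kJ/kg
liquid 100→8.49 °C: -382.51 kJ/kg
Δh = -55.16 + -2256 + -382.51 = -2693.7 kJ/kg
Q = ṁ·Δh = 2524 kg/h × -2693.7 kJ/kg = -6.7988e+06 kJ/h
|Q| = 1888.6 kW = 1.8886 MW

Q_c = 1.89 MW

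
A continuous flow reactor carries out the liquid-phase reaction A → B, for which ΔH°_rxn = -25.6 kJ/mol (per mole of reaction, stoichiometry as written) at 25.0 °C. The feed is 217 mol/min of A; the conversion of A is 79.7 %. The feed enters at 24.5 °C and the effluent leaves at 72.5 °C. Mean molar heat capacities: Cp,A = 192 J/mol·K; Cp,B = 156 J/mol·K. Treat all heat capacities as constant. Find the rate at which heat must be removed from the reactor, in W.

Q_out = 45400 W

Extent of reaction ξ = 0.797 × 217 = 172.95 mol/min
Reaction term: ξ·ΔH°_rxn = 172.95 × -25.6 = -4427.5 kJ/min
Sensible, feed 24.5→25 °C: 20.832 kJ/min
Outlet flows (mol/min): A 44.051, B 172.95
Sensible, products 25→72.5 °C: 1683.3 kJ/min
Q = ΔH = -2723.4 kJ/min = -45.389 kW
Heat removed = 45389 W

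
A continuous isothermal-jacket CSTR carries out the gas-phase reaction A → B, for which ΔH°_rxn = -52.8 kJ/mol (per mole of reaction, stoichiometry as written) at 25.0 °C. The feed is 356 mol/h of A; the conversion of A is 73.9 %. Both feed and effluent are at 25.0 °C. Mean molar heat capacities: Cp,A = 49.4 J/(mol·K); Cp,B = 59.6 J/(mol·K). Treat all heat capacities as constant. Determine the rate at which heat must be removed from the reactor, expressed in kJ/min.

Extent of reaction ξ = 0.739 × 356 = 263.08 mol/h
Reaction term: ξ·ΔH°_rxn = 263.08 × -52.8 = -13891 kJ/h
Q = ΔH = -13891 kJ/h = -3.8586 kW
Heat removed = 231.51 kJ/min

Q_out = 232 kJ/min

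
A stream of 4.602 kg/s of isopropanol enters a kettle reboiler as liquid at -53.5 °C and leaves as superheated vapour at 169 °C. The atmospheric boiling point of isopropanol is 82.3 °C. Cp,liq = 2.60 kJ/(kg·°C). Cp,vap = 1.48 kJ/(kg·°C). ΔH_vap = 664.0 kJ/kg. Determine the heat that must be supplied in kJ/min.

Q = 316000 kJ/min

liquid -53.5→82.3 °C: 353.08 kJ/kg
vaporisation at 82.3 °C: 664 kJ/kg
vapour 82.3→169 °C: 128.32 kJ/kg
Δh = 353.08 + 664 + 128.32 = 1145.4 kJ/kg
Q = ṁ·Δh = 4.602 kg/s × 1145.4 kJ/kg = 5271.1 kJ/s
|Q| = 5271.1 kW = 316270 kJ/min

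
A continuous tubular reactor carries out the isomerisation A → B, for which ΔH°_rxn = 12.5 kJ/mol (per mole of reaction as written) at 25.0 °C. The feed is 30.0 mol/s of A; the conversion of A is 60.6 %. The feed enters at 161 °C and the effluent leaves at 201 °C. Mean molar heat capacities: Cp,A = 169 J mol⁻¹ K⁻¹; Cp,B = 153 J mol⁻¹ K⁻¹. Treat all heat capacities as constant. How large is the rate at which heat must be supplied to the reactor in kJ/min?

Extent of reaction ξ = 0.606 × 30.0 = 18.18 mol/s
Reaction term: ξ·ΔH°_rxn = 18.18 × 12.5 = 227.25 kJ/s
Sensible, feed 161→25 °C: -689.52 kJ/s
Outlet flows (mol/s): A 11.82, B 18.18
Sensible, products 25→201 °C: 841.13 kJ/s
Q = ΔH = 378.86 kJ/s = 378.86 kW
Heat supplied = 22731 kJ/min

Q_in = 22700 kJ/min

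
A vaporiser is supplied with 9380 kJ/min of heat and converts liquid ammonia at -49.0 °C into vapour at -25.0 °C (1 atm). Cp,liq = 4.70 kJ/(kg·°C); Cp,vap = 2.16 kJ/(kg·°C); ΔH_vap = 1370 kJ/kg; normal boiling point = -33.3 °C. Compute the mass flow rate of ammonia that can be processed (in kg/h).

Δh = 4.70×(-33.3−-49.0) + 1370 + 2.16×(-25.0−-33.3) = 1461.7 kJ/kg
Q = 9380 kJ/min = 156.33 kJ/s = 562800 kJ/h
ṁ = Q/Δh = 562800 / 1461.7 = 385.03 kg/h

ṁ = 385 kg/h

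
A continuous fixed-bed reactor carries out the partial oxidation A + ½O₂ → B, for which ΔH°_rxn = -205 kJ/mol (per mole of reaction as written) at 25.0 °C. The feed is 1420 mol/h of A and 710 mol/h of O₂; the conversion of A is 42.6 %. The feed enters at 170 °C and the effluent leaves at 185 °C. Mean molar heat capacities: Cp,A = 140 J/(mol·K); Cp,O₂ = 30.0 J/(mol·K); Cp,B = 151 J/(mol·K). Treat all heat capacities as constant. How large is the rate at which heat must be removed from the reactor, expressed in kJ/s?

Q_out = 33.6 kJ/s

Extent of reaction ξ = 0.426 × 1420 = 604.92 mol/h
Reaction term: ξ·ΔH°_rxn = 604.92 × -205 = -124010 kJ/h
Sensible, feed 170→25 °C: -31914 kJ/h
Outlet flows (mol/h): A 815.08, O₂ 407.54, B 604.92
Sensible, products 25→185 °C: 34829 kJ/h
Q = ΔH = -121090 kJ/h = -33.637 kW
Heat removed = 33.637 kJ/s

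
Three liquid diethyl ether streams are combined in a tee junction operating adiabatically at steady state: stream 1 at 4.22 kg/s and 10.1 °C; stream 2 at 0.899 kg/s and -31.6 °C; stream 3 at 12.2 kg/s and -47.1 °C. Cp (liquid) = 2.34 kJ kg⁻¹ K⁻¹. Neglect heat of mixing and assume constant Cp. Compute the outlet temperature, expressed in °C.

Energy balance with Q = 0: Σ ṁᵢCp,ᵢ(T_out − Tᵢ) = 0
Σ ṁᵢCp,ᵢTᵢ = 4.22×2.34×10.1 + 0.899×2.34×-31.6 + 12.2×2.34×-47.1 = -1311.4
Σ ṁᵢCp,ᵢ = 4.22×2.34 + 0.899×2.34 + 12.2×2.34 = 40.526
T_out = -1311.4 / 40.526 = -32.358 °C

T_out = -32.4 °C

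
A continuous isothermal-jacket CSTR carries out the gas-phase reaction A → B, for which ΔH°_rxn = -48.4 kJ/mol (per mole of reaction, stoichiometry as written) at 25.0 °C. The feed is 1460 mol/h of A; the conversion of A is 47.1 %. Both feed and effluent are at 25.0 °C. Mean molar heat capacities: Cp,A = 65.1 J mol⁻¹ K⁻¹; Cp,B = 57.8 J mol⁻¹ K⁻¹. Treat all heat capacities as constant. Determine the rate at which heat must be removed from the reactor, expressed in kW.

Q_out = 9.25 kW

Extent of reaction ξ = 0.471 × 1460 = 687.66 mol/h
Reaction term: ξ·ΔH°_rxn = 687.66 × -48.4 = -33283 kJ/h
Q = ΔH = -33283 kJ/h = -9.2452 kW
Heat removed = 9.2452 kW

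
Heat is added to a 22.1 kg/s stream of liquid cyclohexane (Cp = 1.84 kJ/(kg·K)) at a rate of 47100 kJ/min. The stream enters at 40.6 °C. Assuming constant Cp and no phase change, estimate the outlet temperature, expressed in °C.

T_out = 59.9 °C

Q = 47100 kJ/min = 785 kJ/s
ΔT = Q/(ṁ·Cp) = 785/(22.1×1.84) = 19.305 K
T_out = 40.6 + 19.305 = 59.905 °C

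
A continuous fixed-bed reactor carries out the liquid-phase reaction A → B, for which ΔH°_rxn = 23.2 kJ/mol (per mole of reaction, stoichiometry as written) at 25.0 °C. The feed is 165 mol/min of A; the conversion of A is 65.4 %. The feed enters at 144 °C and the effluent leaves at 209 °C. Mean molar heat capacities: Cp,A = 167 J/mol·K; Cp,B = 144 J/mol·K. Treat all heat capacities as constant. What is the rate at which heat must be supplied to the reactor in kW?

Q_in = 64.0 kW

Extent of reaction ξ = 0.654 × 165 = 107.91 mol/min
Reaction term: ξ·ΔH°_rxn = 107.91 × 23.2 = 2503.5 kJ/min
Sensible, feed 144→25 °C: -3279 kJ/min
Outlet flows (mol/min): A 57.09, B 107.91
Sensible, products 25→209 °C: 4613.4 kJ/min
Q = ΔH = 3837.9 kJ/min = 63.965 kW
Heat supplied = 63.965 kW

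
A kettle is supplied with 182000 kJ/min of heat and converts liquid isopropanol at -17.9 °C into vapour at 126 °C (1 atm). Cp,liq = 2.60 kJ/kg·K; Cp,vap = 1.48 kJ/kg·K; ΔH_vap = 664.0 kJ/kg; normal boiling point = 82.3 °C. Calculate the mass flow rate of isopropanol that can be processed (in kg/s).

Δh = 2.60×(82.3−-17.9) + 664.0 + 1.48×(126−82.3) = 989.2 kJ/kg
Q = 182000 kJ/min = 3033.3 kJ/s = 3033.3 kJ/s
ṁ = Q/Δh = 3033.3 / 989.2 = 3.0665 kg/s

ṁ = 3.07 kg/s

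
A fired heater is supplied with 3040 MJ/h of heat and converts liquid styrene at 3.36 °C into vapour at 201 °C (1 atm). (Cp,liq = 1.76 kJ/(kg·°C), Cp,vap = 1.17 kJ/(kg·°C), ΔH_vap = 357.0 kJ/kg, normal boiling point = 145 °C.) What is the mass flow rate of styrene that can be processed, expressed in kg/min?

ṁ = 75.4 kg/min

Δh = 1.76×(145−3.36) + 357.0 + 1.17×(201−145) = 671.81 kJ/kg
Q = 3040 MJ/h = 844.44 kJ/s = 50667 kJ/min
ṁ = Q/Δh = 50667 / 671.81 = 75.419 kg/min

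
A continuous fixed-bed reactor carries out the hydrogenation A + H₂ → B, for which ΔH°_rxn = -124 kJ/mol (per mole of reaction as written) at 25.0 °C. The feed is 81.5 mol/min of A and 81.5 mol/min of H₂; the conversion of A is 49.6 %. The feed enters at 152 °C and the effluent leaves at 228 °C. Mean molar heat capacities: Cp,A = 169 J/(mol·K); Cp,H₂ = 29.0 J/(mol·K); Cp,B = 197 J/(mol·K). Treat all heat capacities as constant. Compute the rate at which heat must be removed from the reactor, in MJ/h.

Q_out = 228 MJ/h

Extent of reaction ξ = 0.496 × 81.5 = 40.424 mol/min
Reaction term: ξ·ΔH°_rxn = 40.424 × -124 = -5012.6 kJ/min
Sensible, feed 152→25 °C: -2049.4 kJ/min
Outlet flows (mol/min): A 41.076, H₂ 41.076, B 40.424
Sensible, products 25→228 °C: 3267.6 kJ/min
Q = ΔH = -3794.4 kJ/min = -63.24 kW
Heat removed = 227.66 MJ/h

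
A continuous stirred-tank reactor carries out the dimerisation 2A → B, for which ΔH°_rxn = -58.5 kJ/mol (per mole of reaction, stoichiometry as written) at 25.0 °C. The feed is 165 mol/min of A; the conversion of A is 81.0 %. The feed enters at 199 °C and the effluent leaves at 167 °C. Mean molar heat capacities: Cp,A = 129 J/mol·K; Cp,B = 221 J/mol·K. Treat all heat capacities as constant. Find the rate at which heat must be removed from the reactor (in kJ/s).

Q_out = 82.4 kJ/s

Extent of reaction ξ = 0.810 × 165 / 2 = 66.825 mol/min
Reaction term: ξ·ΔH°_rxn = 66.825 × -58.5 = -3909.3 kJ/min
Sensible, feed 199→25 °C: -3703.6 kJ/min
Outlet flows (mol/min): A 31.35, B 66.825
Sensible, products 25→167 °C: 2671.4 kJ/min
Q = ΔH = -4941.5 kJ/min = -82.358 kW
Heat removed = 82.358 kJ/s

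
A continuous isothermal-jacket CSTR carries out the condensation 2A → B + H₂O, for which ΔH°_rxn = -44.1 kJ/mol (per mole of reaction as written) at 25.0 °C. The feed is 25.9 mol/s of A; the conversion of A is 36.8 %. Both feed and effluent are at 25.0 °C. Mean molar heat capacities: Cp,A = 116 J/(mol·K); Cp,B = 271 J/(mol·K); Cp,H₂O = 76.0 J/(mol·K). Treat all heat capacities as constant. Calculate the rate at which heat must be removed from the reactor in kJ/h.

Q_out = 757000 kJ/h

Extent of reaction ξ = 0.368 × 25.9 / 2 = 4.7656 mol/s
Reaction term: ξ·ΔH°_rxn = 4.7656 × -44.1 = -210.16 kJ/s
Q = ΔH = -210.16 kJ/s = -210.16 kW
Heat removed = 756590 kJ/h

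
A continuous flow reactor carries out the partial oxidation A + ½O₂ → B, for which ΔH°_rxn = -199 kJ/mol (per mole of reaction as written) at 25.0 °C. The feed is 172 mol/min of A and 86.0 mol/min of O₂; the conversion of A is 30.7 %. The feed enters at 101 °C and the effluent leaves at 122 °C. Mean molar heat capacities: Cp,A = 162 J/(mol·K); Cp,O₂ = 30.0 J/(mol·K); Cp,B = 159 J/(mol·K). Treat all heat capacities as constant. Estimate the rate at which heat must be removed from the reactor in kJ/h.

Extent of reaction ξ = 0.307 × 172 = 52.804 mol/min
Reaction term: ξ·ΔH°_rxn = 52.804 × -199 = -10508 kJ/min
Sensible, feed 101→25 °C: -2313.7 kJ/min
Outlet flows (mol/min): A 119.2, O₂ 59.598, B 52.804
Sensible, products 25→122 °C: 2860.9 kJ/min
Q = ΔH = -9960.9 kJ/min = -166.01 kW
Heat removed = 597650 kJ/h

Q_out = 598000 kJ/h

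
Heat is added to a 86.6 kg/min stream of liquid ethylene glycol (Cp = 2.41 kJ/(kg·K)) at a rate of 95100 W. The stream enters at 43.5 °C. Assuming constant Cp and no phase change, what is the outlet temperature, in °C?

T_out = 70.8 °C

Q = 95100 W = 5706 kJ/min
ΔT = Q/(ṁ·Cp) = 5706/(86.6×2.41) = 27.34 K
T_out = 43.5 + 27.34 = 70.84 °C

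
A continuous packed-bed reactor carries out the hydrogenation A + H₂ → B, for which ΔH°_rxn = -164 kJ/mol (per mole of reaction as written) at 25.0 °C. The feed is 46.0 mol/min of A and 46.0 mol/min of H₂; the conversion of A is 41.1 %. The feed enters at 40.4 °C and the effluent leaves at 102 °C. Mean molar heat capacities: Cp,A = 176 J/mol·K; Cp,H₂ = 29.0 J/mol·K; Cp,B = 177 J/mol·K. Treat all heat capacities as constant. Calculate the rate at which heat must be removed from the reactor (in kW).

Q_out = 42.7 kW

Extent of reaction ξ = 0.411 × 46.0 = 18.906 mol/min
Reaction term: ξ·ΔH°_rxn = 18.906 × -164 = -3100.6 kJ/min
Sensible, feed 40.4→25 °C: -145.22 kJ/min
Outlet flows (mol/min): A 27.094, H₂ 27.094, B 18.906
Sensible, products 25→102 °C: 685.35 kJ/min
Q = ΔH = -2560.5 kJ/min = -42.674 kW
Heat removed = 42.674 kW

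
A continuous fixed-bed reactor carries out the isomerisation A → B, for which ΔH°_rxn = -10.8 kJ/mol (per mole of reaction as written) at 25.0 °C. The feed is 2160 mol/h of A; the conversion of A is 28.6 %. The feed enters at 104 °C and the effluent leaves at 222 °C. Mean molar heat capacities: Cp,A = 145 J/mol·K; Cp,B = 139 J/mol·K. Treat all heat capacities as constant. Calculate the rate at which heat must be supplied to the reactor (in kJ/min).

Q_in = 493 kJ/min

Extent of reaction ξ = 0.286 × 2160 = 617.76 mol/h
Reaction term: ξ·ΔH°_rxn = 617.76 × -10.8 = -6671.8 kJ/h
Sensible, feed 104→25 °C: -24743 kJ/h
Outlet flows (mol/h): A 1542.2, B 617.76
Sensible, products 25→222 °C: 60970 kJ/h
Q = ΔH = 29556 kJ/h = 8.2099 kW
Heat supplied = 492.59 kJ/min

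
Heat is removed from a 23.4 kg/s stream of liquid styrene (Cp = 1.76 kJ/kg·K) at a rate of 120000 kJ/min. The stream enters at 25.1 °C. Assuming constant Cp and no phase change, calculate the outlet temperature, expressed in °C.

Q = 120000 kJ/min = 2000 kJ/s
ΔT = Q/(ṁ·Cp) = 2000/(23.4×1.76) = 48.563 K
T_out = 25.1 − 48.563 = -23.463 °C

T_out = -23.5 °C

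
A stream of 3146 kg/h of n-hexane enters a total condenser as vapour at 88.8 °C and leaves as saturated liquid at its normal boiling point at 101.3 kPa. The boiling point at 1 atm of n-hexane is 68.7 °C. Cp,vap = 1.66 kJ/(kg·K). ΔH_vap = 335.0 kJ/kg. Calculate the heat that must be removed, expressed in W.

vapour 88.8→68.7 °C: -33.366 kJ/kg
condensation at 68.7 °C: -335 kJ/kg
Δh = -33.366 + -335 = -368.37 kJ/kg
Q = ṁ·Δh = 3146 kg/h × -368.37 kJ/kg = -1.1589e+06 kJ/h
|Q| = 321.91 kW = 321910 W

Q_c = 322000 W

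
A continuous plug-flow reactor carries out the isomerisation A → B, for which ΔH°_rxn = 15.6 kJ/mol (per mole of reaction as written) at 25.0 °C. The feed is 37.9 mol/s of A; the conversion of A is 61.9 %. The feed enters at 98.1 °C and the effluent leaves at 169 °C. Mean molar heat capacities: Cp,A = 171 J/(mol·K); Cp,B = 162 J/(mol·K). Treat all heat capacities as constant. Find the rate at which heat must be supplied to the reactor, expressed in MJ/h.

Extent of reaction ξ = 0.619 × 37.9 = 23.46 mol/s
Reaction term: ξ·ΔH°_rxn = 23.46 × 15.6 = 365.98 kJ/s
Sensible, feed 98.1→25 °C: -473.75 kJ/s
Outlet flows (mol/s): A 14.44, B 23.46
Sensible, products 25→169 °C: 902.85 kJ/s
Q = ΔH = 795.07 kJ/s = 795.07 kW
Heat supplied = 2862.2 MJ/h

Q_in = 2860 MJ/h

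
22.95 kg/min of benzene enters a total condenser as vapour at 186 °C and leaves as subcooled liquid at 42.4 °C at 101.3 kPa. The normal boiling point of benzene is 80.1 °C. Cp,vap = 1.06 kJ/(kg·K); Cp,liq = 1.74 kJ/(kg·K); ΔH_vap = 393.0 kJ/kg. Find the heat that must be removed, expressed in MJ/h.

Q_c = 786 MJ/h

vapour 186→80.1 °C: -112.25 kJ/kg
condensation at 80.1 °C: -393 kJ/kg
liquid 80.1→42.4 °C: -65.598 kJ/kg
Δh = -112.25 + -393 + -65.598 = -570.85 kJ/kg
Q = ṁ·Δh = 22.95 kg/min × -570.85 kJ/kg = -13101 kJ/min
|Q| = 218.35 kW = 786.06 MJ/h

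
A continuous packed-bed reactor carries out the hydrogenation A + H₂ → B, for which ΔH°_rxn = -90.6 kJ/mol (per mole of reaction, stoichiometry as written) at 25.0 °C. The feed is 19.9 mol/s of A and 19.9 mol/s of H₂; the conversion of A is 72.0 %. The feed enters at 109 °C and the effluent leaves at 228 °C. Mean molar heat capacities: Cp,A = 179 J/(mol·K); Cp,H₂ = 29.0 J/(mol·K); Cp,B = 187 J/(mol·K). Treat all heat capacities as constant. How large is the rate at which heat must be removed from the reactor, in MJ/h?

Extent of reaction ξ = 0.720 × 19.9 = 14.328 mol/s
Reaction term: ξ·ΔH°_rxn = 14.328 × -90.6 = -1298.1 kJ/s
Sensible, feed 109→25 °C: -347.69 kJ/s
Outlet flows (mol/s): A 5.572, H₂ 5.572, B 14.328
Sensible, products 25→228 °C: 779.18 kJ/s
Q = ΔH = -866.63 kJ/s = -866.63 kW
Heat removed = 3119.9 MJ/h

Q_out = 3120 MJ/h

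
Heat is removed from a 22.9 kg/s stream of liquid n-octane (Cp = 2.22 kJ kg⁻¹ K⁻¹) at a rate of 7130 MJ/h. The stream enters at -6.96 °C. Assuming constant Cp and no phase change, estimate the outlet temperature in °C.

T_out = -45.9 °C

Q = 7130 MJ/h = 1980.6 kJ/s
ΔT = Q/(ṁ·Cp) = 1980.6/(22.9×2.22) = 38.958 K
T_out = -6.96 − 38.958 = -45.918 °C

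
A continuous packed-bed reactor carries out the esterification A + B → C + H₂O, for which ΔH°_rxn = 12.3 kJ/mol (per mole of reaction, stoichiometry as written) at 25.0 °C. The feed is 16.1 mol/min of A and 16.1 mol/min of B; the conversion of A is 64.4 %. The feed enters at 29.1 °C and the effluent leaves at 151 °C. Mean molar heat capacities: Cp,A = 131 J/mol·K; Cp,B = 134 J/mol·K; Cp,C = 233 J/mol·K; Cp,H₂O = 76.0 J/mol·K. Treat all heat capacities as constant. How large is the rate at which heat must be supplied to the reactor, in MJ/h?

Extent of reaction ξ = 0.644 × 16.1 = 10.368 mol/min
Reaction term: ξ·ΔH°_rxn = 10.368 × 12.3 = 127.53 kJ/min
Sensible, feed 29.1→25 °C: -17.493 kJ/min
Outlet flows (mol/min): A 5.7316, B 5.7316, C 10.368, H₂O 10.368
Sensible, products 25→151 °C: 595.06 kJ/min
Q = ΔH = 705.1 kJ/min = 11.752 kW
Heat supplied = 42.306 MJ/h

Q_in = 42.3 MJ/h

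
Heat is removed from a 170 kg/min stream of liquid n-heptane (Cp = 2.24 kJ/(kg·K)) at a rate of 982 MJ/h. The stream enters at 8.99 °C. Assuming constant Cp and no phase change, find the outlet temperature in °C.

T_out = -34.0 °C

Q = 982 MJ/h = 16367 kJ/min
ΔT = Q/(ṁ·Cp) = 16367/(170×2.24) = 42.98 K
T_out = 8.99 − 42.98 = -33.99 °C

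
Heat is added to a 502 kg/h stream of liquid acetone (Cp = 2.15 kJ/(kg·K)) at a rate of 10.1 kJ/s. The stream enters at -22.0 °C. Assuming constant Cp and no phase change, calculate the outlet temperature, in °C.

Q = 10.1 kJ/s = 36360 kJ/h
ΔT = Q/(ṁ·Cp) = 36360/(502×2.15) = 33.689 K
T_out = -22.0 + 33.689 = 11.689 °C

T_out = 11.7 °C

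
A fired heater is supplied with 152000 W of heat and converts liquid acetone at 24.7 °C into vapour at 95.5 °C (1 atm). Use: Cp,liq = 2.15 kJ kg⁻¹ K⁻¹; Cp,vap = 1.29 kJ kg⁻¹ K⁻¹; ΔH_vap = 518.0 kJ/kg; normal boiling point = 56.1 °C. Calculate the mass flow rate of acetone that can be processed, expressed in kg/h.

ṁ = 860 kg/h

Δh = 2.15×(56.1−24.7) + 518.0 + 1.29×(95.5−56.1) = 636.34 kJ/kg
Q = 152000 W = 152 kJ/s = 547200 kJ/h
ṁ = Q/Δh = 547200 / 636.34 = 859.92 kg/h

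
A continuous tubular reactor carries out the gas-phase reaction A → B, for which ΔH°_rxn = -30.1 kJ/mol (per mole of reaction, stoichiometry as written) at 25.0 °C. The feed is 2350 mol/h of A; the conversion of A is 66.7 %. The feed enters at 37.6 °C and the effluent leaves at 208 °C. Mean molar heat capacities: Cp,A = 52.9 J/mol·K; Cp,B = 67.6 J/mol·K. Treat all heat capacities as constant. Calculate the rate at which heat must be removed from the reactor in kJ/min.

Q_out = 363 kJ/min

Extent of reaction ξ = 0.667 × 2350 = 1567.5 mol/h
Reaction term: ξ·ΔH°_rxn = 1567.5 × -30.1 = -47180 kJ/h
Sensible, feed 37.6→25 °C: -1566.4 kJ/h
Outlet flows (mol/h): A 782.55, B 1567.5
Sensible, products 25→208 °C: 26966 kJ/h
Q = ΔH = -21780 kJ/h = -6.0501 kW
Heat removed = 363.01 kJ/min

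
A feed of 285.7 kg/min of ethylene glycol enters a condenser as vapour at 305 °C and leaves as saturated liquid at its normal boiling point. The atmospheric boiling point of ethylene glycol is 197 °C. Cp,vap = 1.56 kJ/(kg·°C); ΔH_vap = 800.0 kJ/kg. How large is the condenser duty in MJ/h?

vapour 305→197 °C: -168.48 kJ/kg
condensation at 197 °C: -800 kJ/kg
Δh = -168.48 + -800 = -968.48 kJ/kg
Q = ṁ·Δh = 285.7 kg/min × -968.48 kJ/kg = -276690 kJ/min
|Q| = 4611.6 kW = 16602 MJ/h

Q_c = 16600 MJ/h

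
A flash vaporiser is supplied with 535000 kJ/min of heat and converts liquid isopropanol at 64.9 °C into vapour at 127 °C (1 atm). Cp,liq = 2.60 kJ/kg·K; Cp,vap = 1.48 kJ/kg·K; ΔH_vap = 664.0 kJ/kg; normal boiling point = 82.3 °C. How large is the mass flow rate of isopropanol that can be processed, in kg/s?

Δh = 2.60×(82.3−64.9) + 664.0 + 1.48×(127−82.3) = 775.4 kJ/kg
Q = 535000 kJ/min = 8916.7 kJ/s = 8916.7 kJ/s
ṁ = Q/Δh = 8916.7 / 775.4 = 11.5 kg/s

ṁ = 11.5 kg/s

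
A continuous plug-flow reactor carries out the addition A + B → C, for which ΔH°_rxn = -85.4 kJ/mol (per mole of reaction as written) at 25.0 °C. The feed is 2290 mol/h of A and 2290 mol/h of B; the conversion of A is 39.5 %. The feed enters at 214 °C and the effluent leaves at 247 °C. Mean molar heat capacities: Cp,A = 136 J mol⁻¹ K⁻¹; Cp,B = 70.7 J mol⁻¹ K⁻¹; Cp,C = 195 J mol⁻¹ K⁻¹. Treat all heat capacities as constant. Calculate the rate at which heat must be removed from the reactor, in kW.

Q_out = 17.8 kW

Extent of reaction ξ = 0.395 × 2290 = 904.55 mol/h
Reaction term: ξ·ΔH°_rxn = 904.55 × -85.4 = -77249 kJ/h
Sensible, feed 214→25 °C: -89462 kJ/h
Outlet flows (mol/h): A 1385.4, B 1385.4, C 904.55
Sensible, products 25→247 °C: 102730 kJ/h
Q = ΔH = -63978 kJ/h = -17.772 kW
Heat removed = 17.772 kW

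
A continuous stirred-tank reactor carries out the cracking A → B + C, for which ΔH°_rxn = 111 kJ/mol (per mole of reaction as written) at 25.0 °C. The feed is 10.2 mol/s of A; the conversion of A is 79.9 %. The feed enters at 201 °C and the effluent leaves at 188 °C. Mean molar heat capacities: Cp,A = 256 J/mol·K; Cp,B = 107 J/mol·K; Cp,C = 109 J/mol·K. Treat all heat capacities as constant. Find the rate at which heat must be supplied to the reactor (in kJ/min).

Extent of reaction ξ = 0.799 × 10.2 = 8.1498 mol/s
Reaction term: ξ·ΔH°_rxn = 8.1498 × 111 = 904.63 kJ/s
Sensible, feed 201→25 °C: -459.57 kJ/s
Outlet flows (mol/s): A 2.0502, B 8.1498, C 8.1498
Sensible, products 25→188 °C: 372.49 kJ/s
Q = ΔH = 817.55 kJ/s = 817.55 kW
Heat supplied = 49053 kJ/min

Q_in = 49100 kJ/min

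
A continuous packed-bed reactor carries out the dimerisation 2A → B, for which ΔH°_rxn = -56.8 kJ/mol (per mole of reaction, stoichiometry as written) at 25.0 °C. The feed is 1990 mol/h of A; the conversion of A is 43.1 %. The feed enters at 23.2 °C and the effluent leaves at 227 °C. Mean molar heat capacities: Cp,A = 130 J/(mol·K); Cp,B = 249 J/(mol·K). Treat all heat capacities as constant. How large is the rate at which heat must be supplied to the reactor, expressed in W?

Q_in = 7610 W

Extent of reaction ξ = 0.431 × 1990 / 2 = 428.84 mol/h
Reaction term: ξ·ΔH°_rxn = 428.84 × -56.8 = -24358 kJ/h
Sensible, feed 23.2→25 °C: 465.66 kJ/h
Outlet flows (mol/h): A 1132.3, B 428.84
Sensible, products 25→227 °C: 51305 kJ/h
Q = ΔH = 27412 kJ/h = 7.6144 kW
Heat supplied = 7614.4 W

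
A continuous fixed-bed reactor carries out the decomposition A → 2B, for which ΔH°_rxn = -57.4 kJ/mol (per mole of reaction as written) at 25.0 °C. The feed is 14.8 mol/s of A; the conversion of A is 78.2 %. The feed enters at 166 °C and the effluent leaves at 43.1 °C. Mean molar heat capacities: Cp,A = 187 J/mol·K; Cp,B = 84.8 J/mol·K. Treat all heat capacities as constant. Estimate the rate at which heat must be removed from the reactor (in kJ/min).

Q_out = 60500 kJ/min

Extent of reaction ξ = 0.782 × 14.8 = 11.574 mol/s
Reaction term: ξ·ΔH°_rxn = 11.574 × -57.4 = -664.32 kJ/s
Sensible, feed 166→25 °C: -390.23 kJ/s
Outlet flows (mol/s): A 3.2264, B 23.147
Sensible, products 25→43.1 °C: 46.449 kJ/s
Q = ΔH = -1008.1 kJ/s = -1008.1 kW
Heat removed = 60486 kJ/min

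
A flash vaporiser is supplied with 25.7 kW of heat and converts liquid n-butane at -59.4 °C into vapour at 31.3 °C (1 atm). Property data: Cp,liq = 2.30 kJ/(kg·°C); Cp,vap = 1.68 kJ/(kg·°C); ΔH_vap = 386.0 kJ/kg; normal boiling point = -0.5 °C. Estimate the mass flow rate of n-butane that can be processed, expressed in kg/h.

Δh = 2.30×(-0.5−-59.4) + 386.0 + 1.68×(31.3−-0.5) = 574.89 kJ/kg
Q = 25.7 kW = 25.7 kJ/s = 92520 kJ/h
ṁ = Q/Δh = 92520 / 574.89 = 160.93 kg/h

ṁ = 161 kg/h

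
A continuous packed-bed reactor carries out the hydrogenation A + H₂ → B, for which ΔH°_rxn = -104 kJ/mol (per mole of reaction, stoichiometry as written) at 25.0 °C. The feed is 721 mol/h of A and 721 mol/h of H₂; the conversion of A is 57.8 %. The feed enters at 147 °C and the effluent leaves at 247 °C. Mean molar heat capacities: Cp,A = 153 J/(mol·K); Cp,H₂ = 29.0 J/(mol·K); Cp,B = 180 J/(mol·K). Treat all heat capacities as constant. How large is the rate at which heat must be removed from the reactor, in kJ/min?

Q_out = 507 kJ/min

Extent of reaction ξ = 0.578 × 721 = 416.74 mol/h
Reaction term: ξ·ΔH°_rxn = 416.74 × -104 = -43341 kJ/h
Sensible, feed 147→25 °C: -16009 kJ/h
Outlet flows (mol/h): A 304.26, H₂ 304.26, B 416.74
Sensible, products 25→247 °C: 28946 kJ/h
Q = ΔH = -30404 kJ/h = -8.4454 kW
Heat removed = 506.73 kJ/min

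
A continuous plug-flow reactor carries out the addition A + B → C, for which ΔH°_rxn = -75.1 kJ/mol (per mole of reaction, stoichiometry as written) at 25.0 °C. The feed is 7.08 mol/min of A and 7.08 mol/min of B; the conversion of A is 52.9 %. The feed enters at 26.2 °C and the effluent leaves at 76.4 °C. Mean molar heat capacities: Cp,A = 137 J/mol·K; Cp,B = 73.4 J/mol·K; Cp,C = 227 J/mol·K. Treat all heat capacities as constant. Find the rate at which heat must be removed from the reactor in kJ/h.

Extent of reaction ξ = 0.529 × 7.08 = 3.7453 mol/min
Reaction term: ξ·ΔH°_rxn = 3.7453 × -75.1 = -281.27 kJ/min
Sensible, feed 26.2→25 °C: -1.7876 kJ/min
Outlet flows (mol/min): A 3.3347, B 3.3347, C 3.7453
Sensible, products 25→76.4 °C: 79.763 kJ/min
Q = ΔH = -203.3 kJ/min = -3.3883 kW
Heat removed = 12198 kJ/h

Q_out = 12200 kJ/h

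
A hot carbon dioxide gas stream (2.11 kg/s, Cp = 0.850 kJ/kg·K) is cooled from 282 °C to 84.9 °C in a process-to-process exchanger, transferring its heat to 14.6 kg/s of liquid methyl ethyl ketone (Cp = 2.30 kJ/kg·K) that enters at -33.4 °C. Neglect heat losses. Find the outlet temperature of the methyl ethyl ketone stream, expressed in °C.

Heat released by hot stream: Q = 2.11 × 0.850 × (282 − 84.9) = 353.5 kJ/s
Energy balance on cold side (adiabatic exchanger): Q = ṁ_c·Cp_c·(T_c,out − T_c,in)
T_c,out = -33.4 + 353.5/(14.6 × 2.30) = -22.873 °C

T_c,out = -22.9 °C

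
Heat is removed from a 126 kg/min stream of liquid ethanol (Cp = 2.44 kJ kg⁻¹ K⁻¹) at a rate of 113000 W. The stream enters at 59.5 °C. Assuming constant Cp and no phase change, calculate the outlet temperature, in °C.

T_out = 37.4 °C

Q = 113000 W = 6780 kJ/min
ΔT = Q/(ṁ·Cp) = 6780/(126×2.44) = 22.053 K
T_out = 59.5 − 22.053 = 37.447 °C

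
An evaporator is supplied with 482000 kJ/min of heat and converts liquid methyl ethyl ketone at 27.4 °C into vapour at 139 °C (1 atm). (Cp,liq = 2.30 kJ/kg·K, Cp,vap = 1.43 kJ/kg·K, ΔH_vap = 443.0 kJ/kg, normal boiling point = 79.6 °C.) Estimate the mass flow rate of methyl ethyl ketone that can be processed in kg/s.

Δh = 2.30×(79.6−27.4) + 443.0 + 1.43×(139−79.6) = 648 kJ/kg
Q = 482000 kJ/min = 8033.3 kJ/s = 8033.3 kJ/s
ṁ = Q/Δh = 8033.3 / 648 = 12.397 kg/s

ṁ = 12.4 kg/s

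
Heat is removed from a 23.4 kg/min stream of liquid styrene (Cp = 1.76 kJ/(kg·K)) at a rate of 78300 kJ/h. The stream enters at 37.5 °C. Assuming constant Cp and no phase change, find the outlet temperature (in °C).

T_out = 5.81 °C

Q = 78300 kJ/h = 1305 kJ/min
ΔT = Q/(ṁ·Cp) = 1305/(23.4×1.76) = 31.687 K
T_out = 37.5 − 31.687 = 5.8129 °C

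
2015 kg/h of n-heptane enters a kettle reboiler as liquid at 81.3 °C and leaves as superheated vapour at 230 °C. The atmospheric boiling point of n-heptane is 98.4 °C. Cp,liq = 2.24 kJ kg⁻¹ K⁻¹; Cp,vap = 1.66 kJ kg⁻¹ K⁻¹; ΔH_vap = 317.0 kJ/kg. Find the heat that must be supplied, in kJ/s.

Q = 321 kJ/s

liquid 81.3→98.4 °C: 38.304 kJ/kg
vaporisation at 98.4 °C: 317 kJ/kg
vapour 98.4→230 °C: 218.46 kJ/kg
Δh = 38.304 + 317 + 218.46 = 573.76 kJ/kg
Q = ṁ·Δh = 2015 kg/h × 573.76 kJ/kg = 1.1561e+06 kJ/h
|Q| = 321.15 kW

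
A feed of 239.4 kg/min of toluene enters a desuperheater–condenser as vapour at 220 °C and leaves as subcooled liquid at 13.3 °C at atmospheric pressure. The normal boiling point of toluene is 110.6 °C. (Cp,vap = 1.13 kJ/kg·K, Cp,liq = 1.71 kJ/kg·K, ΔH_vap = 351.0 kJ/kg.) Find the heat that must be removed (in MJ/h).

vapour 220→110.6 °C: -123.62 kJ/kg
condensation at 110.6 °C: -351 kJ/kg
liquid 110.6→13.3 °C: -166.38 kJ/kg
Δh = -123.62 + -351 + -166.38 = -641 kJ/kg
Q = ṁ·Δh = 239.4 kg/min × -641 kJ/kg = -153460 kJ/min
|Q| = 2557.6 kW = 9207.4 MJ/h

Q_c = 9210 MJ/h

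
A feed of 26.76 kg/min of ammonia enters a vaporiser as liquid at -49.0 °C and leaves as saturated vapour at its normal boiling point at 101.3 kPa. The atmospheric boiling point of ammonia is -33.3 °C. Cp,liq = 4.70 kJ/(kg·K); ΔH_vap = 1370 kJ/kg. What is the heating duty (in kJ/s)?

liquid -49.0→-33.3 °C: 73.79 kJ/kg
vaporisation at -33.3 °C: 1370 kJ/kg
Δh = 73.79 + 1370 = 1443.8 kJ/kg
Q = ṁ·Δh = 26.76 kg/min × 1443.8 kJ/kg = 38636 kJ/min
|Q| = 643.93 kW

Q = 644 kJ/s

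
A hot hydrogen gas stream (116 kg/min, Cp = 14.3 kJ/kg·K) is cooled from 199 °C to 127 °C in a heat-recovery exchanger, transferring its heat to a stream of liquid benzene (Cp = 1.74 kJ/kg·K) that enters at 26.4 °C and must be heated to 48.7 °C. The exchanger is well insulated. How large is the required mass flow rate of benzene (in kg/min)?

Heat released by hot stream: Q = 116 × 14.3 × (199 − 127) = 119430 kJ/min
Energy balance on cold side (adiabatic exchanger): Q = ṁ_c·Cp_c·(T_c,out − T_c,in)
ṁ_c = 119430 / [1.74 × (48.7 − 26.4)] = 3078 kg/min

ṁ_c = 3080 kg/min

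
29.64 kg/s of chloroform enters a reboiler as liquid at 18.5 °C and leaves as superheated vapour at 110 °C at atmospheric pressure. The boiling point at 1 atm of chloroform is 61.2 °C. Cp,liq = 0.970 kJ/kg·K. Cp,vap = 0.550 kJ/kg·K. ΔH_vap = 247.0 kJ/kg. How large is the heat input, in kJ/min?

liquid 18.5→61.2 °C: 41.419 kJ/kg
vaporisation at 61.2 °C: 247 kJ/kg
vapour 61.2→110 °C: 26.84 kJ/kg
Δh = 41.419 + 247 + 26.84 = 315.26 kJ/kg
Q = ṁ·Δh = 29.64 kg/s × 315.26 kJ/kg = 9344.3 kJ/s
|Q| = 9344.3 kW = 560660 kJ/min

Q = 561000 kJ/min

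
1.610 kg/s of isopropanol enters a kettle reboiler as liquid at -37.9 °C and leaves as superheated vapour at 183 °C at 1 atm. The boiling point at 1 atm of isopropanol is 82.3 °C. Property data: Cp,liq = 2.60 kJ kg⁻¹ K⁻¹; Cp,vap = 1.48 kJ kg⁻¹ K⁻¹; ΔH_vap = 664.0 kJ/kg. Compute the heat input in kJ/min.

Q = 109000 kJ/min

liquid -37.9→82.3 °C: 312.52 kJ/kg
vaporisation at 82.3 °C: 664 kJ/kg
vapour 82.3→183 °C: 149.04 kJ/kg
Δh = 312.52 + 664 + 149.04 = 1125.6 kJ/kg
Q = ṁ·Δh = 1.610 kg/s × 1125.6 kJ/kg = 1812.1 kJ/s
|Q| = 1812.1 kW = 108730 kJ/min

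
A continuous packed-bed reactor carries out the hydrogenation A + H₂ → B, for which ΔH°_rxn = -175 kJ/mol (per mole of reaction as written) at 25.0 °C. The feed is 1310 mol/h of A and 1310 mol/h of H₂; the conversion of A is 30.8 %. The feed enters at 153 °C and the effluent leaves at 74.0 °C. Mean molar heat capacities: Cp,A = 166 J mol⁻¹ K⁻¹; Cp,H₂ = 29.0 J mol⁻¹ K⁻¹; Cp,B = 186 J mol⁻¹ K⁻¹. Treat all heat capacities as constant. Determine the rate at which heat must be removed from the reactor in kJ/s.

Q_out = 25.3 kJ/s

Extent of reaction ξ = 0.308 × 1310 = 403.48 mol/h
Reaction term: ξ·ΔH°_rxn = 403.48 × -175 = -70609 kJ/h
Sensible, feed 153→25 °C: -32698 kJ/h
Outlet flows (mol/h): A 906.52, H₂ 906.52, B 403.48
Sensible, products 25→74.0 °C: 12339 kJ/h
Q = ΔH = -90967 kJ/h = -25.269 kW
Heat removed = 25.269 kJ/s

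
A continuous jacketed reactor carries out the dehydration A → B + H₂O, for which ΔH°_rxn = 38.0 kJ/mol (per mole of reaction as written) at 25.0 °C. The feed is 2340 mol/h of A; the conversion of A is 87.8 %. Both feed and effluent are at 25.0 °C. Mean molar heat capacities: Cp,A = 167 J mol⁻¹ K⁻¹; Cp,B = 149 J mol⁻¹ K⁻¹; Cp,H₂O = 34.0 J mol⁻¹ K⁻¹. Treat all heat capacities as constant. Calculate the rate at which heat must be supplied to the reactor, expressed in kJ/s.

Q_in = 21.7 kJ/s

Extent of reaction ξ = 0.878 × 2340 = 2054.5 mol/h
Reaction term: ξ·ΔH°_rxn = 2054.5 × 38.0 = 78072 kJ/h
Q = ΔH = 78072 kJ/h = 21.687 kW
Heat supplied = 21.687 kJ/s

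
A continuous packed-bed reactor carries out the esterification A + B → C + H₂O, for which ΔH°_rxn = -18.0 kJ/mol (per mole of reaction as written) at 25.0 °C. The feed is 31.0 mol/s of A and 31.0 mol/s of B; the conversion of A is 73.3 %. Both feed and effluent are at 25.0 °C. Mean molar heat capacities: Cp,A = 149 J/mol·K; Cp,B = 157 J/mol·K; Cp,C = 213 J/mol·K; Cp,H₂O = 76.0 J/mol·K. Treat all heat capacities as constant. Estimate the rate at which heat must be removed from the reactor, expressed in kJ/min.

Extent of reaction ξ = 0.733 × 31.0 = 22.723 mol/s
Reaction term: ξ·ΔH°_rxn = 22.723 × -18.0 = -409.01 kJ/s
Q = ΔH = -409.01 kJ/s = -409.01 kW
Heat removed = 24541 kJ/min

Q_out = 24500 kJ/min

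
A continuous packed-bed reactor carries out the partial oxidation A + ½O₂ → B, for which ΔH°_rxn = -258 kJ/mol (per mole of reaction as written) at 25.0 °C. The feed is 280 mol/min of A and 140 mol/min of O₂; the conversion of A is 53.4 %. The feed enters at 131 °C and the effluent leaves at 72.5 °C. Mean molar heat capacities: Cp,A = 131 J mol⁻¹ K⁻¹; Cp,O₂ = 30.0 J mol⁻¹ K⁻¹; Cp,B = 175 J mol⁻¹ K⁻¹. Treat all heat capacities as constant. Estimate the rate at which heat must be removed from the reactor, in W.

Q_out = 679000 W

Extent of reaction ξ = 0.534 × 280 = 149.52 mol/min
Reaction term: ξ·ΔH°_rxn = 149.52 × -258 = -38576 kJ/min
Sensible, feed 131→25 °C: -4333.3 kJ/min
Outlet flows (mol/min): A 130.48, O₂ 65.24, B 149.52
Sensible, products 25→72.5 °C: 2147.8 kJ/min
Q = ΔH = -40762 kJ/min = -679.36 kW
Heat removed = 679360 W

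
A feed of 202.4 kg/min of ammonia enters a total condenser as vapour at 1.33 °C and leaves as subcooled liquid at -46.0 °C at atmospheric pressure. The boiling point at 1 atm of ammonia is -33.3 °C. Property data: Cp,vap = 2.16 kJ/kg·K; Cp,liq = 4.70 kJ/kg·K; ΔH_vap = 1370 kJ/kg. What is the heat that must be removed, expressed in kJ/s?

Q_c = 5080 kJ/s

vapour 1.33→-33.3 °C: -74.801 kJ/kg
condensation at -33.3 °C: -1370 kJ/kg
liquid -33.3→-46.0 °C: -59.69 kJ/kg
Δh = -74.801 + -1370 + -59.69 = -1504.5 kJ/kg
Q = ṁ·Δh = 202.4 kg/min × -1504.5 kJ/kg = -304510 kJ/min
|Q| = 5075.1 kW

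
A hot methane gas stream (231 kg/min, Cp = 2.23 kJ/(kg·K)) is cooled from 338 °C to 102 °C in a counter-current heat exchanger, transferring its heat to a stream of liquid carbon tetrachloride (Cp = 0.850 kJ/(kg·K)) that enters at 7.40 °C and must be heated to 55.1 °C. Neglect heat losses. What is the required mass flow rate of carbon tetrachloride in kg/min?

ṁ_c = 3000 kg/min

Heat released by hot stream: Q = 231 × 2.23 × (338 − 102) = 121570 kJ/min
Energy balance on cold side (adiabatic exchanger): Q = ṁ_c·Cp_c·(T_c,out − T_c,in)
ṁ_c = 121570 / [0.850 × (55.1 − 7.40)] = 2998.4 kg/min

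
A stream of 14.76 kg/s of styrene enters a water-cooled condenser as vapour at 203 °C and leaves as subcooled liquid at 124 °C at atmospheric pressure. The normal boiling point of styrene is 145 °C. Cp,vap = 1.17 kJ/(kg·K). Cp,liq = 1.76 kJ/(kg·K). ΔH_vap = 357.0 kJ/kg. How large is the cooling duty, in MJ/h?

Q_c = 24500 MJ/h

vapour 203→145 °C: -67.86 kJ/kg
condensation at 145 °C: -357 kJ/kg
liquid 145→124 °C: -36.96 kJ/kg
Δh = -67.86 + -357 + -36.96 = -461.82 kJ/kg
Q = ṁ·Δh = 14.76 kg/s × -461.82 kJ/kg = -6816.5 kJ/s
|Q| = 6816.5 kW = 24539 MJ/h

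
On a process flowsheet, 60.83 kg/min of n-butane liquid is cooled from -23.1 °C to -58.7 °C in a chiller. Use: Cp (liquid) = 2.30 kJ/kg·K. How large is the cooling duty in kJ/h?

Q = ṁ·Cp·ΔT = 60.83 × 2.30 × (-58.7 − -23.1) = -4980.8 kJ/min
Converting: 4980.8 / 60 s = 83.013 kW
Cooling duty = 298850 kJ/h

Q_c = 299000 kJ/h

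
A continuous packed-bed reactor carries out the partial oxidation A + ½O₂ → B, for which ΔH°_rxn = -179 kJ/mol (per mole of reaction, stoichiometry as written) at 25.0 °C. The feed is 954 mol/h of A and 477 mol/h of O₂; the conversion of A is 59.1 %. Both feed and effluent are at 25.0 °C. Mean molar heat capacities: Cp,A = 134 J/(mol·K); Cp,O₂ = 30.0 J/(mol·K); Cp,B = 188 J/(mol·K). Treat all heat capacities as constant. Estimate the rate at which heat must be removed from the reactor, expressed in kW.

Q_out = 28.0 kW

Extent of reaction ξ = 0.591 × 954 = 563.81 mol/h
Reaction term: ξ·ΔH°_rxn = 563.81 × -179 = -100920 kJ/h
Q = ΔH = -100920 kJ/h = -28.034 kW
Heat removed = 28.034 kW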